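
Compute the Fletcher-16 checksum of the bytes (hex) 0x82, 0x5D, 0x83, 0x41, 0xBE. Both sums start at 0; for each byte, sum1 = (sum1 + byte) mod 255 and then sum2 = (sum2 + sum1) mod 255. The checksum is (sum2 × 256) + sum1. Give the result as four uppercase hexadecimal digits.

Running sums (mod 255):
  after byte 0 (0x82): sum1=130, sum2=130
  after byte 1 (0x5D): sum1=223, sum2=98
  after byte 2 (0x83): sum1=99, sum2=197
  after byte 3 (0x41): sum1=164, sum2=106
  after byte 4 (0xBE): sum1=99, sum2=205
Checksum = sum2·256 + sum1 = 205·256 + 99 = 52579 = 0xCD63.

CD63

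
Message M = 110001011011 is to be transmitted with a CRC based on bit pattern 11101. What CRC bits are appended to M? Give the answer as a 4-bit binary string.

Append 4 zeros: 1100010110110000. Divide by 11101 (XOR where the leading bit is 1):
  pos 0: 11000 XOR 11101 = 00101
  pos 2: 10110 XOR 11101 = 01011
  pos 3: 10111 XOR 11101 = 01010
  pos 4: 10101 XOR 11101 = 01000
  pos 5: 10000 XOR 11101 = 01101
  pos 6: 11011 XOR 11101 = 00110
  pos 8: 11010 XOR 11101 = 00111
  pos 10: 11100 XOR 11101 = 00001
Remainder (last 4 bits) = 0010. This is the CRC / FCS.

0010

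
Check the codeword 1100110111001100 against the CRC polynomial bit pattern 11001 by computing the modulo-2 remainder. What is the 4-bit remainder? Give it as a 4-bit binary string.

0000

Modulo-2 division of 1100110111001100 by 11001:
  pos 0: 11001 XOR 11001 = 00000
  pos 5: 10111 XOR 11001 = 01110
  pos 6: 11100 XOR 11001 = 00101
  pos 8: 10101 XOR 11001 = 01100
  pos 9: 11001 XOR 11001 = 00000
Remainder = 0000 (zero — the frame passes the CRC check).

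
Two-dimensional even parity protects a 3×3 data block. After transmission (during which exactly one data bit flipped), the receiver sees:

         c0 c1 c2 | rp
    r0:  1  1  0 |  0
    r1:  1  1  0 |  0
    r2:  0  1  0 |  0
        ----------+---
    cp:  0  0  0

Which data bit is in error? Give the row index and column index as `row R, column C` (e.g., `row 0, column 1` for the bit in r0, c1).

row 2, column 1

Recompute each row's even parity and compare to rp:
  r0: data parity 0, sent rp 0 → ok
  r1: data parity 0, sent rp 0 → ok
  r2: data parity 1, sent rp 0 → mismatch
Recompute each column's even parity and compare to cp:
  c0: data parity 0, sent cp 0 → ok
  c1: data parity 1, sent cp 0 → mismatch
  c2: data parity 0, sent cp 0 → ok
Exactly one row (r2) and one column (c1) fail → the flipped bit is at their intersection.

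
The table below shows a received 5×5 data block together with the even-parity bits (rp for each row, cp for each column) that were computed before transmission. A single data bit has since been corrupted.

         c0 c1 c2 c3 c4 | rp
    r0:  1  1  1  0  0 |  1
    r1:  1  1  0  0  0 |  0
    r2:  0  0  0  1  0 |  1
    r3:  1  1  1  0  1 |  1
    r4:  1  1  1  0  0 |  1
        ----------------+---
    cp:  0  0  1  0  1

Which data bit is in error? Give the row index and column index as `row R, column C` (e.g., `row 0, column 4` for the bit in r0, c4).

Recompute each row's even parity and compare to rp:
  r0: data parity 1, sent rp 1 → ok
  r1: data parity 0, sent rp 0 → ok
  r2: data parity 1, sent rp 1 → ok
  r3: data parity 0, sent rp 1 → mismatch
  r4: data parity 1, sent rp 1 → ok
Recompute each column's even parity and compare to cp:
  c0: data parity 0, sent cp 0 → ok
  c1: data parity 0, sent cp 0 → ok
  c2: data parity 1, sent cp 1 → ok
  c3: data parity 1, sent cp 0 → mismatch
  c4: data parity 1, sent cp 1 → ok
Exactly one row (r3) and one column (c3) fail → the flipped bit is at their intersection.

row 3, column 3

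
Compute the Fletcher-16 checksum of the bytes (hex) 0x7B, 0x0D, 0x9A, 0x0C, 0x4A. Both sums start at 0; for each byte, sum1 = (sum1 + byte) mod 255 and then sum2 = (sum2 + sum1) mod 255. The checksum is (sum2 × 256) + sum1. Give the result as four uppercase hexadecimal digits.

CF79

Running sums (mod 255):
  after byte 0 (0x7B): sum1=123, sum2=123
  after byte 1 (0x0D): sum1=136, sum2=4
  after byte 2 (0x9A): sum1=35, sum2=39
  after byte 3 (0x0C): sum1=47, sum2=86
  after byte 4 (0x4A): sum1=121, sum2=207
Checksum = sum2·256 + sum1 = 207·256 + 121 = 53113 = 0xCF79.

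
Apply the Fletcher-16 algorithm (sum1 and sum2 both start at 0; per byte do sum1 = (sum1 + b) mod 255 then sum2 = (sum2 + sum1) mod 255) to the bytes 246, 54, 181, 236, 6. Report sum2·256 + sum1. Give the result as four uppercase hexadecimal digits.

Running sums (mod 255):
  after byte 0 (246): sum1=246, sum2=246
  after byte 1 (54): sum1=45, sum2=36
  after byte 2 (181): sum1=226, sum2=7
  after byte 3 (236): sum1=207, sum2=214
  after byte 4 (6): sum1=213, sum2=172
Checksum = sum2·256 + sum1 = 172·256 + 213 = 44245 = 0xACD5.

ACD5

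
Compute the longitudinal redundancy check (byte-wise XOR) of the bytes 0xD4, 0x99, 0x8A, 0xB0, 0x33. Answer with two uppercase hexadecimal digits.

44

XOR the bytes together:
  start with 0xD4
  0xD4 ⊕ 0x99 = 0x4D
  0x4D ⊕ 0x8A = 0xC7
  0xC7 ⊕ 0xB0 = 0x77
  0x77 ⊕ 0x33 = 0x44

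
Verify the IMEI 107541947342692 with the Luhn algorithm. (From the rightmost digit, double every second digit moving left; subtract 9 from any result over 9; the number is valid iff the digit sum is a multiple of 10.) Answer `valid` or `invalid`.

valid

From the right, keep odd positions and double even positions (subtract 9 from any doubled value over 9):
  doubled (positions 2,4,...): 9 4 6 8 2 1 0 → sum 30
  kept (positions 1,3,...): 2 6 4 7 9 4 7 1 → sum 40
Total = 70.
70 mod 10 = 0, so the number is valid.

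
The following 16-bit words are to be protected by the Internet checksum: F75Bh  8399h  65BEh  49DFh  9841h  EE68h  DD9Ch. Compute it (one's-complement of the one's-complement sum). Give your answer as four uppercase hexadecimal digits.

7125

One's-complement addition (fold any carry out of bit 15 back into bit 0):
  0xF75B + 0x8399 = 0x17AF4 → wrap carry → 0x7AF5
  0x7AF5 + 0x65BE = 0x0E0B3
  0xE0B3 + 0x49DF = 0x12A92 → wrap carry → 0x2A93
  0x2A93 + 0x9841 = 0x0C2D4
  0xC2D4 + 0xEE68 = 0x1B13C → wrap carry → 0xB13D
  0xB13D + 0xDD9C = 0x18ED9 → wrap carry → 0x8EDA
One's-complement sum = 0x8EDA.
Checksum = ~0x8EDA & 0xFFFF = 0x7125.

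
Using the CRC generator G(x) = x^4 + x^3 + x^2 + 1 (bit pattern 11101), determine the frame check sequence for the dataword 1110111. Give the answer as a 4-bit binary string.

1010

Append 4 zeros: 11101110000. Divide by 11101 (XOR where the leading bit is 1):
  pos 0: 11101 XOR 11101 = 00000
  pos 5: 11000 XOR 11101 = 00101
Remainder (last 4 bits) = 1010. This is the CRC / FCS.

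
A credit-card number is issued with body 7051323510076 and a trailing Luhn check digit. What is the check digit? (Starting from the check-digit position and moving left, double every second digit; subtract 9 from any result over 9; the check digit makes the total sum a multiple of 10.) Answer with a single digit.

2

Partial digits right→left: 6 7 0 0 1 5 3 2 3 1 5 0 7
Double every second digit counting from the check-digit position (so the 1st, 3rd, 5th, ... of the partial from the right).
  doubled (with −9 where >9): 3 0 2 6 6 1 5 → sum 23
  kept as-is: 7 0 5 2 1 0 → sum 15
Total = 23 + 15 = 38.
Check digit = (10 − (38 mod 10)) mod 10 = 2.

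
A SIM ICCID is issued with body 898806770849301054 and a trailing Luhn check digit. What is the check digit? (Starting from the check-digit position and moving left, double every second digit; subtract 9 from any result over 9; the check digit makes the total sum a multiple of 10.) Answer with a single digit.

Partial digits right→left: 4 5 0 1 0 3 9 4 8 0 7 7 6 0 8 8 9 8
Double every second digit counting from the check-digit position (so the 1st, 3rd, 5th, ... of the partial from the right).
  doubled (with −9 where >9): 8 0 0 9 7 5 3 7 9 → sum 48
  kept as-is: 5 1 3 4 0 7 0 8 8 → sum 36
Total = 48 + 36 = 84.
Check digit = (10 − (84 mod 10)) mod 10 = 6.

6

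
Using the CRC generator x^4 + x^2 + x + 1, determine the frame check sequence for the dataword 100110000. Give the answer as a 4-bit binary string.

1000

Append 4 zeros: 1001100000000. Divide by 10111 (XOR where the leading bit is 1):
  pos 0: 10011 XOR 10111 = 00100
  pos 2: 10000 XOR 10111 = 00111
  pos 4: 11100 XOR 10111 = 01011
  pos 5: 10110 XOR 10111 = 00001
Remainder (last 4 bits) = 1000. This is the CRC / FCS.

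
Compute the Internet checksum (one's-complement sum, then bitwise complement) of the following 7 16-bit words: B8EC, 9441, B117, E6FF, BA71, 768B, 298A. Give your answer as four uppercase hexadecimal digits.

C032

One's-complement addition (fold any carry out of bit 15 back into bit 0):
  0xB8EC + 0x9441 = 0x14D2D → wrap carry → 0x4D2E
  0x4D2E + 0xB117 = 0x0FE45
  0xFE45 + 0xE6FF = 0x1E544 → wrap carry → 0xE545
  0xE545 + 0xBA71 = 0x19FB6 → wrap carry → 0x9FB7
  0x9FB7 + 0x768B = 0x11642 → wrap carry → 0x1643
  0x1643 + 0x298A = 0x03FCD
One's-complement sum = 0x3FCD.
Checksum = ~0x3FCD & 0xFFFF = 0xC032.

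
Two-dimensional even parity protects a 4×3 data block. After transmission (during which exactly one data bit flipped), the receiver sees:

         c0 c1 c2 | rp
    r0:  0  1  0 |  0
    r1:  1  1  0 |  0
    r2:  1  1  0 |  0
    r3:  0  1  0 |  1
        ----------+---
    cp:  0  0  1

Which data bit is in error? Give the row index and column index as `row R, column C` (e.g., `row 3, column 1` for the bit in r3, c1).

Recompute each row's even parity and compare to rp:
  r0: data parity 1, sent rp 0 → mismatch
  r1: data parity 0, sent rp 0 → ok
  r2: data parity 0, sent rp 0 → ok
  r3: data parity 1, sent rp 1 → ok
Recompute each column's even parity and compare to cp:
  c0: data parity 0, sent cp 0 → ok
  c1: data parity 0, sent cp 0 → ok
  c2: data parity 0, sent cp 1 → mismatch
Exactly one row (r0) and one column (c2) fail → the flipped bit is at their intersection.

row 0, column 2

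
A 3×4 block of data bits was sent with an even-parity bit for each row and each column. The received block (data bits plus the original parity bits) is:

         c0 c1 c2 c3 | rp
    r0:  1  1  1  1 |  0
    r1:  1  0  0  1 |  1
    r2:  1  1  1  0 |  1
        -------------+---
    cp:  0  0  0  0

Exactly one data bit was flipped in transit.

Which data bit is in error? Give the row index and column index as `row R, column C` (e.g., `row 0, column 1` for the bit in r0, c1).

row 1, column 0

Recompute each row's even parity and compare to rp:
  r0: data parity 0, sent rp 0 → ok
  r1: data parity 0, sent rp 1 → mismatch
  r2: data parity 1, sent rp 1 → ok
Recompute each column's even parity and compare to cp:
  c0: data parity 1, sent cp 0 → mismatch
  c1: data parity 0, sent cp 0 → ok
  c2: data parity 0, sent cp 0 → ok
  c3: data parity 0, sent cp 0 → ok
Exactly one row (r1) and one column (c0) fail → the flipped bit is at their intersection.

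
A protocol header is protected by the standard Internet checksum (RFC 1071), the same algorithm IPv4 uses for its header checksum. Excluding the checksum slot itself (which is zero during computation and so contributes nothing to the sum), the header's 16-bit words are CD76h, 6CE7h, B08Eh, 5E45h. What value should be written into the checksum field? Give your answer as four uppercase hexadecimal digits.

One's-complement addition (fold any carry out of bit 15 back into bit 0):
  0xCD76 + 0x6CE7 = 0x13A5D → wrap carry → 0x3A5E
  0x3A5E + 0xB08E = 0x0EAEC
  0xEAEC + 0x5E45 = 0x14931 → wrap carry → 0x4932
One's-complement sum = 0x4932.
Checksum = ~0x4932 & 0xFFFF = 0xB6CD.

B6CD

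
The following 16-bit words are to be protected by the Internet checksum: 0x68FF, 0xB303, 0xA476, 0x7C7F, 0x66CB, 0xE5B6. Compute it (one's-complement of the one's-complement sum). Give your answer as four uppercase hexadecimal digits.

7684

One's-complement addition (fold any carry out of bit 15 back into bit 0):
  0x68FF + 0xB303 = 0x11C02 → wrap carry → 0x1C03
  0x1C03 + 0xA476 = 0x0C079
  0xC079 + 0x7C7F = 0x13CF8 → wrap carry → 0x3CF9
  0x3CF9 + 0x66CB = 0x0A3C4
  0xA3C4 + 0xE5B6 = 0x1897A → wrap carry → 0x897B
One's-complement sum = 0x897B.
Checksum = ~0x897B & 0xFFFF = 0x7684.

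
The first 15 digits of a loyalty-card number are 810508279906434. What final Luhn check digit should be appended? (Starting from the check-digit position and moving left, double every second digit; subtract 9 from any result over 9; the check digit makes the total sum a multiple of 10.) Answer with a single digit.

Partial digits right→left: 4 3 4 6 0 9 9 7 2 8 0 5 0 1 8
Double every second digit counting from the check-digit position (so the 1st, 3rd, 5th, ... of the partial from the right).
  doubled (with −9 where >9): 8 8 0 9 4 0 0 7 → sum 36
  kept as-is: 3 6 9 7 8 5 1 → sum 39
Total = 36 + 39 = 75.
Check digit = (10 − (75 mod 10)) mod 10 = 5.

5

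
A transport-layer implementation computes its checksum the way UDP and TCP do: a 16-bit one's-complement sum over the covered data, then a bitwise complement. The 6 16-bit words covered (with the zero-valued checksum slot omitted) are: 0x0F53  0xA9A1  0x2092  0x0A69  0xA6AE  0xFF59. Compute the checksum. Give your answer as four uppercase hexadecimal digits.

One's-complement addition (fold any carry out of bit 15 back into bit 0):
  0x0F53 + 0xA9A1 = 0x0B8F4
  0xB8F4 + 0x2092 = 0x0D986
  0xD986 + 0x0A69 = 0x0E3EF
  0xE3EF + 0xA6AE = 0x18A9D → wrap carry → 0x8A9E
  0x8A9E + 0xFF59 = 0x189F7 → wrap carry → 0x89F8
One's-complement sum = 0x89F8.
Checksum = ~0x89F8 & 0xFFFF = 0x7607.

7607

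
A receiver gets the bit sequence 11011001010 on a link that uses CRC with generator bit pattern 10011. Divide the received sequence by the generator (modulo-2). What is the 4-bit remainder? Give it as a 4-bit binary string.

0000

Modulo-2 division of 11011001010 by 10011:
  pos 0: 11011 XOR 10011 = 01000
  pos 1: 10000 XOR 10011 = 00011
  pos 4: 11010 XOR 10011 = 01001
  pos 5: 10011 XOR 10011 = 00000
Remainder = 0000 (zero — the frame passes the CRC check).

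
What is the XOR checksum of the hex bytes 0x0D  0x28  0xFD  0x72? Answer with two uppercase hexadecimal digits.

XOR the bytes together:
  start with 0x0D
  0x0D ⊕ 0x28 = 0x25
  0x25 ⊕ 0xFD = 0xD8
  0xD8 ⊕ 0x72 = 0xAA

AA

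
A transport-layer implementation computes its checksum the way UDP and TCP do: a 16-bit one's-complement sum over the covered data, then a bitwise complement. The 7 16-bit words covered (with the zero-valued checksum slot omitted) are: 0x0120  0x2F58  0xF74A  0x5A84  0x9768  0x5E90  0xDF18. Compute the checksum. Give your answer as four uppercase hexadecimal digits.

One's-complement addition (fold any carry out of bit 15 back into bit 0):
  0x0120 + 0x2F58 = 0x03078
  0x3078 + 0xF74A = 0x127C2 → wrap carry → 0x27C3
  0x27C3 + 0x5A84 = 0x08247
  0x8247 + 0x9768 = 0x119AF → wrap carry → 0x19B0
  0x19B0 + 0x5E90 = 0x07840
  0x7840 + 0xDF18 = 0x15758 → wrap carry → 0x5759
One's-complement sum = 0x5759.
Checksum = ~0x5759 & 0xFFFF = 0xA8A6.

A8A6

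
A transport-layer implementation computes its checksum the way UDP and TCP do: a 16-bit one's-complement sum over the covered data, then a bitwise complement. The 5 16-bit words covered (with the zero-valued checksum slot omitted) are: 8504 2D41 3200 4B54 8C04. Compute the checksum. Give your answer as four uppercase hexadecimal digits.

4461

One's-complement addition (fold any carry out of bit 15 back into bit 0):
  0x8504 + 0x2D41 = 0x0B245
  0xB245 + 0x3200 = 0x0E445
  0xE445 + 0x4B54 = 0x12F99 → wrap carry → 0x2F9A
  0x2F9A + 0x8C04 = 0x0BB9E
One's-complement sum = 0xBB9E.
Checksum = ~0xBB9E & 0xFFFF = 0x4461.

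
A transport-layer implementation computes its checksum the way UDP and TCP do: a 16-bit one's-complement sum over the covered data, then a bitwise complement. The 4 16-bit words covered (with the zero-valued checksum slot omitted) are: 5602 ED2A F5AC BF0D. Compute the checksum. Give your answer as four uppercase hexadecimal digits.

One's-complement addition (fold any carry out of bit 15 back into bit 0):
  0x5602 + 0xED2A = 0x1432C → wrap carry → 0x432D
  0x432D + 0xF5AC = 0x138D9 → wrap carry → 0x38DA
  0x38DA + 0xBF0D = 0x0F7E7
One's-complement sum = 0xF7E7.
Checksum = ~0xF7E7 & 0xFFFF = 0x0818.

0818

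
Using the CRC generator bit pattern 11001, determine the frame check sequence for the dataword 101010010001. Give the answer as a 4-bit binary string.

1101

Append 4 zeros: 1010100100010000. Divide by 11001 (XOR where the leading bit is 1):
  pos 0: 10101 XOR 11001 = 01100
  pos 1: 11000 XOR 11001 = 00001
  pos 5: 10100 XOR 11001 = 01101
  pos 6: 11010 XOR 11001 = 00011
  pos 9: 11100 XOR 11001 = 00101
  pos 11: 10100 XOR 11001 = 01101
Remainder (last 4 bits) = 1101. This is the CRC / FCS.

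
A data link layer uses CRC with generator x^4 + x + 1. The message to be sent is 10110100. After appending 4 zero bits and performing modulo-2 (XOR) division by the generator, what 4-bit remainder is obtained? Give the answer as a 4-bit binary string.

Append 4 zeros: 101101000000. Divide by 10011 (XOR where the leading bit is 1):
  pos 0: 10110 XOR 10011 = 00101
  pos 2: 10110 XOR 10011 = 00101
  pos 4: 10100 XOR 10011 = 00111
  pos 6: 11100 XOR 10011 = 01111
  pos 7: 11110 XOR 10011 = 01101
Remainder (last 4 bits) = 1101. This is the CRC / FCS.

1101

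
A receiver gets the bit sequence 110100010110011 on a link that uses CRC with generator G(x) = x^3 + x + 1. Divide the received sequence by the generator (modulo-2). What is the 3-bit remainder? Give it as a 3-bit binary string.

Modulo-2 division of 110100010110011 by 1011:
  pos 0: 1101 XOR 1011 = 0110
  pos 1: 1100 XOR 1011 = 0111
  pos 2: 1110 XOR 1011 = 0101
  pos 3: 1010 XOR 1011 = 0001
  pos 6: 1101 XOR 1011 = 0110
  pos 7: 1101 XOR 1011 = 0110
  pos 8: 1100 XOR 1011 = 0111
  pos 9: 1110 XOR 1011 = 0101
  pos 10: 1011 XOR 1011 = 0000
Remainder = 001 (nonzero — an error is detected).

001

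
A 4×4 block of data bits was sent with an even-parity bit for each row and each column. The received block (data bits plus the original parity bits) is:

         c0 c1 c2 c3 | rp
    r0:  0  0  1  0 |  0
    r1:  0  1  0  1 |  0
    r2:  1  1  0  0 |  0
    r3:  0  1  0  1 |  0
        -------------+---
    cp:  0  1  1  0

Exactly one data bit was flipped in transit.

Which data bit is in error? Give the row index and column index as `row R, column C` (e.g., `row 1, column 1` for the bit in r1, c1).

Recompute each row's even parity and compare to rp:
  r0: data parity 1, sent rp 0 → mismatch
  r1: data parity 0, sent rp 0 → ok
  r2: data parity 0, sent rp 0 → ok
  r3: data parity 0, sent rp 0 → ok
Recompute each column's even parity and compare to cp:
  c0: data parity 1, sent cp 0 → mismatch
  c1: data parity 1, sent cp 1 → ok
  c2: data parity 1, sent cp 1 → ok
  c3: data parity 0, sent cp 0 → ok
Exactly one row (r0) and one column (c0) fail → the flipped bit is at their intersection.

row 0, column 0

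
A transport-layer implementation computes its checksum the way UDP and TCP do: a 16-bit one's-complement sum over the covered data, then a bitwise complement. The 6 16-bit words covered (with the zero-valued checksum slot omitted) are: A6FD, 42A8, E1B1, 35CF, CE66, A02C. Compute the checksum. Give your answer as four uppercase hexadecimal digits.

One's-complement addition (fold any carry out of bit 15 back into bit 0):
  0xA6FD + 0x42A8 = 0x0E9A5
  0xE9A5 + 0xE1B1 = 0x1CB56 → wrap carry → 0xCB57
  0xCB57 + 0x35CF = 0x10126 → wrap carry → 0x0127
  0x0127 + 0xCE66 = 0x0CF8D
  0xCF8D + 0xA02C = 0x16FB9 → wrap carry → 0x6FBA
One's-complement sum = 0x6FBA.
Checksum = ~0x6FBA & 0xFFFF = 0x9045.

9045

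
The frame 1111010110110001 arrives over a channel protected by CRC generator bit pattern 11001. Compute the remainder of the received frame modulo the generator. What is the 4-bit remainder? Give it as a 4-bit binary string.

1000

Modulo-2 division of 1111010110110001 by 11001:
  pos 0: 11110 XOR 11001 = 00111
  pos 2: 11110 XOR 11001 = 00111
  pos 4: 11111 XOR 11001 = 00110
  pos 6: 11001 XOR 11001 = 00000
  pos 11: 10001 XOR 11001 = 01000
Remainder = 1000 (nonzero — an error is detected).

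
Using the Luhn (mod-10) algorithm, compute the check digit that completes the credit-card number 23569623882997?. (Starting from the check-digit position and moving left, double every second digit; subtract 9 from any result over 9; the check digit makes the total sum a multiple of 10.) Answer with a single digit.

4

Partial digits right→left: 7 9 9 2 8 8 3 2 6 9 6 5 3 2
Double every second digit counting from the check-digit position (so the 1st, 3rd, 5th, ... of the partial from the right).
  doubled (with −9 where >9): 5 9 7 6 3 3 6 → sum 39
  kept as-is: 9 2 8 2 9 5 2 → sum 37
Total = 39 + 37 = 76.
Check digit = (10 − (76 mod 10)) mod 10 = 4.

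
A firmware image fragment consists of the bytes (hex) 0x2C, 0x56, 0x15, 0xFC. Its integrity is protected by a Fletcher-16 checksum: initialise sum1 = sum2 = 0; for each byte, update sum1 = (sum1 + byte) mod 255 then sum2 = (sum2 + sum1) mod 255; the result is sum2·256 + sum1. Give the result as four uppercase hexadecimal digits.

Running sums (mod 255):
  after byte 0 (0x2C): sum1=44, sum2=44
  after byte 1 (0x56): sum1=130, sum2=174
  after byte 2 (0x15): sum1=151, sum2=70
  after byte 3 (0xFC): sum1=148, sum2=218
Checksum = sum2·256 + sum1 = 218·256 + 148 = 55956 = 0xDA94.

DA94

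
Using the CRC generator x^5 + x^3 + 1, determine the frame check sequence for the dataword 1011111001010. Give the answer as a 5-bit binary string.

10001

Append 5 zeros: 101111100101000000. Divide by 101001 (XOR where the leading bit is 1):
  pos 0: 101111 XOR 101001 = 000110
  pos 3: 110100 XOR 101001 = 011101
  pos 4: 111011 XOR 101001 = 010010
  pos 5: 100100 XOR 101001 = 001101
  pos 7: 110110 XOR 101001 = 011111
  pos 8: 111110 XOR 101001 = 010111
  pos 9: 101110 XOR 101001 = 000111
  pos 12: 111000 XOR 101001 = 010001
Remainder (last 5 bits) = 10001. This is the CRC / FCS.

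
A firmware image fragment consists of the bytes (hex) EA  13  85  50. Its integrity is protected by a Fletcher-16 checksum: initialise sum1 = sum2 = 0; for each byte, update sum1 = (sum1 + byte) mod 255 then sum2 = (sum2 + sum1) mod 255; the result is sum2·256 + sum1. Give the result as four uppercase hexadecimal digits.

40D3

Running sums (mod 255):
  after byte 0 (EA): sum1=234, sum2=234
  after byte 1 (13): sum1=253, sum2=232
  after byte 2 (85): sum1=131, sum2=108
  after byte 3 (50): sum1=211, sum2=64
Checksum = sum2·256 + sum1 = 64·256 + 211 = 16595 = 0x40D3.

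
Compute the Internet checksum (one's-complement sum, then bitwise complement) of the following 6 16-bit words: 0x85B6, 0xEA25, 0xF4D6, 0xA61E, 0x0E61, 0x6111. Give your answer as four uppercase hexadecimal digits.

One's-complement addition (fold any carry out of bit 15 back into bit 0):
  0x85B6 + 0xEA25 = 0x16FDB → wrap carry → 0x6FDC
  0x6FDC + 0xF4D6 = 0x164B2 → wrap carry → 0x64B3
  0x64B3 + 0xA61E = 0x10AD1 → wrap carry → 0x0AD2
  0x0AD2 + 0x0E61 = 0x01933
  0x1933 + 0x6111 = 0x07A44
One's-complement sum = 0x7A44.
Checksum = ~0x7A44 & 0xFFFF = 0x85BB.

85BB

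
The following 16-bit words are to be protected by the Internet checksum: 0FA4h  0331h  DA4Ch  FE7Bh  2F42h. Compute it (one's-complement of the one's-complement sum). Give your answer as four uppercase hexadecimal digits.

One's-complement addition (fold any carry out of bit 15 back into bit 0):
  0x0FA4 + 0x0331 = 0x012D5
  0x12D5 + 0xDA4C = 0x0ED21
  0xED21 + 0xFE7B = 0x1EB9C → wrap carry → 0xEB9D
  0xEB9D + 0x2F42 = 0x11ADF → wrap carry → 0x1AE0
One's-complement sum = 0x1AE0.
Checksum = ~0x1AE0 & 0xFFFF = 0xE51F.

E51F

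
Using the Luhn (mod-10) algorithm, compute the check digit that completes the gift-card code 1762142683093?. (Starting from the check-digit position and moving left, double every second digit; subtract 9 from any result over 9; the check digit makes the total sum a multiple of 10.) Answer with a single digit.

Partial digits right→left: 3 9 0 3 8 6 2 4 1 2 6 7 1
Double every second digit counting from the check-digit position (so the 1st, 3rd, 5th, ... of the partial from the right).
  doubled (with −9 where >9): 6 0 7 4 2 3 2 → sum 24
  kept as-is: 9 3 6 4 2 7 → sum 31
Total = 24 + 31 = 55.
Check digit = (10 − (55 mod 10)) mod 10 = 5.

5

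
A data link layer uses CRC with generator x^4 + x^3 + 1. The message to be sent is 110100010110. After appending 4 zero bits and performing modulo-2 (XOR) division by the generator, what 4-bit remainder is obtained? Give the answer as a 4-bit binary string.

Append 4 zeros: 1101000101100000. Divide by 11001 (XOR where the leading bit is 1):
  pos 0: 11010 XOR 11001 = 00011
  pos 3: 11001 XOR 11001 = 00000
  pos 9: 11000 XOR 11001 = 00001
Remainder (last 4 bits) = 0100. This is the CRC / FCS.

0100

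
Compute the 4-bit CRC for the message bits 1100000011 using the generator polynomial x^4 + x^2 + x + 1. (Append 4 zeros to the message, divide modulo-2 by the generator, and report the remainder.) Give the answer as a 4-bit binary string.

1100

Append 4 zeros: 11000000110000. Divide by 10111 (XOR where the leading bit is 1):
  pos 0: 11000 XOR 10111 = 01111
  pos 1: 11110 XOR 10111 = 01001
  pos 2: 10010 XOR 10111 = 00101
  pos 4: 10101 XOR 10111 = 00010
  pos 7: 10100 XOR 10111 = 00011
Remainder (last 4 bits) = 1100. This is the CRC / FCS.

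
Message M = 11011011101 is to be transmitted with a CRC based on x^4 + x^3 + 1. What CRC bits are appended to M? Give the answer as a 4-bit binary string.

Append 4 zeros: 110110111010000. Divide by 11001 (XOR where the leading bit is 1):
  pos 0: 11011 XOR 11001 = 00010
  pos 3: 10011 XOR 11001 = 01010
  pos 4: 10101 XOR 11001 = 01100
  pos 5: 11000 XOR 11001 = 00001
  pos 9: 11000 XOR 11001 = 00001
Remainder (last 4 bits) = 0010. This is the CRC / FCS.

0010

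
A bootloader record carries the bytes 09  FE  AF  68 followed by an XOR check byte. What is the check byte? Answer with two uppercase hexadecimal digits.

XOR the bytes together:
  start with 0x09
  0x09 ⊕ 0xFE = 0xF7
  0xF7 ⊕ 0xAF = 0x58
  0x58 ⊕ 0x68 = 0x30

30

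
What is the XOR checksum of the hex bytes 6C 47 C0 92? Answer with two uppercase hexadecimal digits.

XOR the bytes together:
  start with 0x6C
  0x6C ⊕ 0x47 = 0x2B
  0x2B ⊕ 0xC0 = 0xEB
  0xEB ⊕ 0x92 = 0x79

79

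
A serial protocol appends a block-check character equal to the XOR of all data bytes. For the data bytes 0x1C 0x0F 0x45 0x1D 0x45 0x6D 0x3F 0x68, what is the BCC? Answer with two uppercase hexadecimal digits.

34

XOR the bytes together:
  start with 0x1C
  0x1C ⊕ 0x0F = 0x13
  0x13 ⊕ 0x45 = 0x56
  0x56 ⊕ 0x1D = 0x4B
  0x4B ⊕ 0x45 = 0x0E
  0x0E ⊕ 0x6D = 0x63
  0x63 ⊕ 0x3F = 0x5C
  0x5C ⊕ 0x68 = 0x34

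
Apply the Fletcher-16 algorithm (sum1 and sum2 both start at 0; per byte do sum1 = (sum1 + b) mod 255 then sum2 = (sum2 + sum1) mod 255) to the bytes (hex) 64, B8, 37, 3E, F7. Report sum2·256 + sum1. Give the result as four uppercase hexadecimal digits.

F28A

Running sums (mod 255):
  after byte 0 (64): sum1=100, sum2=100
  after byte 1 (B8): sum1=29, sum2=129
  after byte 2 (37): sum1=84, sum2=213
  after byte 3 (3E): sum1=146, sum2=104
  after byte 4 (F7): sum1=138, sum2=242
Checksum = sum2·256 + sum1 = 242·256 + 138 = 62090 = 0xF28A.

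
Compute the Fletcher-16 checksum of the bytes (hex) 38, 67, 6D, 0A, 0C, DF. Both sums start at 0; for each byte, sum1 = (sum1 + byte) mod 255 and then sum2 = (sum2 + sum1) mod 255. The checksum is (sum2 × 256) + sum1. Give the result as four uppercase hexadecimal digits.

Running sums (mod 255):
  after byte 0 (38): sum1=56, sum2=56
  after byte 1 (67): sum1=159, sum2=215
  after byte 2 (6D): sum1=13, sum2=228
  after byte 3 (0A): sum1=23, sum2=251
  after byte 4 (0C): sum1=35, sum2=31
  after byte 5 (DF): sum1=3, sum2=34
Checksum = sum2·256 + sum1 = 34·256 + 3 = 8707 = 0x2203.

2203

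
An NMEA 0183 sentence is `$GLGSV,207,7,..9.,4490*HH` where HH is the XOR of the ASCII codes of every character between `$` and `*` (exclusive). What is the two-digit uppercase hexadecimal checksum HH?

XOR the ASCII codes of the payload characters:
  'G' = 0x47 → acc = 0x47
  'L' = 0x4C → acc = 0x0B
  'G' = 0x47 → acc = 0x4C
  'S' = 0x53 → acc = 0x1F
  'V' = 0x56 → acc = 0x49
  ',' = 0x2C → acc = 0x65
  '2' = 0x32 → acc = 0x57
  '0' = 0x30 → acc = 0x67
  '7' = 0x37 → acc = 0x50
  ',' = 0x2C → acc = 0x7C
  '7' = 0x37 → acc = 0x4B
  ',' = 0x2C → acc = 0x67
  '.' = 0x2E → acc = 0x49
  '.' = 0x2E → acc = 0x67
  '9' = 0x39 → acc = 0x5E
  '.' = 0x2E → acc = 0x70
  ',' = 0x2C → acc = 0x5C
  '4' = 0x34 → acc = 0x68
  '4' = 0x34 → acc = 0x5C
  '9' = 0x39 → acc = 0x65
  '0' = 0x30 → acc = 0x55
Checksum = 0x55.

55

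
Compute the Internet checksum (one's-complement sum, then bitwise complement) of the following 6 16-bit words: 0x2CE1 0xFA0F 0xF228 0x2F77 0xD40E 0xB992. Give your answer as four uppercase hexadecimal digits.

One's-complement addition (fold any carry out of bit 15 back into bit 0):
  0x2CE1 + 0xFA0F = 0x126F0 → wrap carry → 0x26F1
  0x26F1 + 0xF228 = 0x11919 → wrap carry → 0x191A
  0x191A + 0x2F77 = 0x04891
  0x4891 + 0xD40E = 0x11C9F → wrap carry → 0x1CA0
  0x1CA0 + 0xB992 = 0x0D632
One's-complement sum = 0xD632.
Checksum = ~0xD632 & 0xFFFF = 0x29CD.

29CD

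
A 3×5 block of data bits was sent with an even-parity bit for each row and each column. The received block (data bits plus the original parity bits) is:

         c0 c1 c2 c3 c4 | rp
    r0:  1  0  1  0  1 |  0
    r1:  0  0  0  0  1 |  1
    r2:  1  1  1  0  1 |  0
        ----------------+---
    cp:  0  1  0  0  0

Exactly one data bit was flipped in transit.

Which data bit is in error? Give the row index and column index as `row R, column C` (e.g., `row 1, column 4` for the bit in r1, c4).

Recompute each row's even parity and compare to rp:
  r0: data parity 1, sent rp 0 → mismatch
  r1: data parity 1, sent rp 1 → ok
  r2: data parity 0, sent rp 0 → ok
Recompute each column's even parity and compare to cp:
  c0: data parity 0, sent cp 0 → ok
  c1: data parity 1, sent cp 1 → ok
  c2: data parity 0, sent cp 0 → ok
  c3: data parity 0, sent cp 0 → ok
  c4: data parity 1, sent cp 0 → mismatch
Exactly one row (r0) and one column (c4) fail → the flipped bit is at their intersection.

row 0, column 4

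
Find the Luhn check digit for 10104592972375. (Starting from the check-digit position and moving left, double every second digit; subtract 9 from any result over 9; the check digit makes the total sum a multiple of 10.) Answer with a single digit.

Partial digits right→left: 5 7 3 2 7 9 2 9 5 4 0 1 0 1
Double every second digit counting from the check-digit position (so the 1st, 3rd, 5th, ... of the partial from the right).
  doubled (with −9 where >9): 1 6 5 4 1 0 0 → sum 17
  kept as-is: 7 2 9 9 4 1 1 → sum 33
Total = 17 + 33 = 50.
Check digit = (10 − (50 mod 10)) mod 10 = 0.

0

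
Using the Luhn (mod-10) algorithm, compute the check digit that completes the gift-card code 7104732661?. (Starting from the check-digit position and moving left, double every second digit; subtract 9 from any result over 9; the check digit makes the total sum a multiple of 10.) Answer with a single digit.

Partial digits right→left: 1 6 6 2 3 7 4 0 1 7
Double every second digit counting from the check-digit position (so the 1st, 3rd, 5th, ... of the partial from the right).
  doubled (with −9 where >9): 2 3 6 8 2 → sum 21
  kept as-is: 6 2 7 0 7 → sum 22
Total = 21 + 22 = 43.
Check digit = (10 − (43 mod 10)) mod 10 = 7.

7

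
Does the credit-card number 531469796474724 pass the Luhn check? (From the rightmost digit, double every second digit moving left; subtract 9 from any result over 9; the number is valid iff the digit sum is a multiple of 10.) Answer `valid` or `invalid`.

invalid

From the right, keep odd positions and double even positions (subtract 9 from any doubled value over 9):
  doubled (positions 2,4,...): 4 8 8 9 9 8 6 → sum 52
  kept (positions 1,3,...): 4 7 7 6 7 6 1 5 → sum 43
Total = 95.
95 mod 10 = 5, so the number is invalid.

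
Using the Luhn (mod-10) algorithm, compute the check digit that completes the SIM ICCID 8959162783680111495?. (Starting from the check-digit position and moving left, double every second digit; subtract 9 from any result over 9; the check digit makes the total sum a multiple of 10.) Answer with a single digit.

2

Partial digits right→left: 5 9 4 1 1 1 0 8 6 3 8 7 2 6 1 9 5 9 8
Double every second digit counting from the check-digit position (so the 1st, 3rd, 5th, ... of the partial from the right).
  doubled (with −9 where >9): 1 8 2 0 3 7 4 2 1 7 → sum 35
  kept as-is: 9 1 1 8 3 7 6 9 9 → sum 53
Total = 35 + 53 = 88.
Check digit = (10 − (88 mod 10)) mod 10 = 2.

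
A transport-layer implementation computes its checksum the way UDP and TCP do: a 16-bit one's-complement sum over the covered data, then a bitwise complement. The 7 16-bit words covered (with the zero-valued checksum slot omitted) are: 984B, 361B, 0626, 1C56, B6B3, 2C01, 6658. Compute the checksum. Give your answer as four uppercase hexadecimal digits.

One's-complement addition (fold any carry out of bit 15 back into bit 0):
  0x984B + 0x361B = 0x0CE66
  0xCE66 + 0x0626 = 0x0D48C
  0xD48C + 0x1C56 = 0x0F0E2
  0xF0E2 + 0xB6B3 = 0x1A795 → wrap carry → 0xA796
  0xA796 + 0x2C01 = 0x0D397
  0xD397 + 0x6658 = 0x139EF → wrap carry → 0x39F0
One's-complement sum = 0x39F0.
Checksum = ~0x39F0 & 0xFFFF = 0xC60F.

C60F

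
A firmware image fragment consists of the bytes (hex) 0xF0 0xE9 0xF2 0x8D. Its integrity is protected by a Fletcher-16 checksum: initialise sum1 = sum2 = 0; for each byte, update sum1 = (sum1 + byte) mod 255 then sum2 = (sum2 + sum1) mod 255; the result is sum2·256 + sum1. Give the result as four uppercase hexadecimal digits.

F45B

Running sums (mod 255):
  after byte 0 (0xF0): sum1=240, sum2=240
  after byte 1 (0xE9): sum1=218, sum2=203
  after byte 2 (0xF2): sum1=205, sum2=153
  after byte 3 (0x8D): sum1=91, sum2=244
Checksum = sum2·256 + sum1 = 244·256 + 91 = 62555 = 0xF45B.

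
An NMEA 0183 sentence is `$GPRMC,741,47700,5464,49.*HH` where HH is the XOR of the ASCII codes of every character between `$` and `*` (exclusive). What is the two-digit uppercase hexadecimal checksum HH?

XOR the ASCII codes of the payload characters:
  'G' = 0x47 → acc = 0x47
  'P' = 0x50 → acc = 0x17
  'R' = 0x52 → acc = 0x45
  'M' = 0x4D → acc = 0x08
  'C' = 0x43 → acc = 0x4B
  ',' = 0x2C → acc = 0x67
  '7' = 0x37 → acc = 0x50
  '4' = 0x34 → acc = 0x64
  '1' = 0x31 → acc = 0x55
  ',' = 0x2C → acc = 0x79
  '4' = 0x34 → acc = 0x4D
  '7' = 0x37 → acc = 0x7A
  '7' = 0x37 → acc = 0x4D
  '0' = 0x30 → acc = 0x7D
  '0' = 0x30 → acc = 0x4D
  ',' = 0x2C → acc = 0x61
  '5' = 0x35 → acc = 0x54
  '4' = 0x34 → acc = 0x60
  '6' = 0x36 → acc = 0x56
  '4' = 0x34 → acc = 0x62
  ',' = 0x2C → acc = 0x4E
  '4' = 0x34 → acc = 0x7A
  '9' = 0x39 → acc = 0x43
  '.' = 0x2E → acc = 0x6D
Checksum = 0x6D.

6D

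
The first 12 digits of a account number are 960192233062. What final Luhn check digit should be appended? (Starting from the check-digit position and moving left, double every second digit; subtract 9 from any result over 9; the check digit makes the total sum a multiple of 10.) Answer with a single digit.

2

Partial digits right→left: 2 6 0 3 3 2 2 9 1 0 6 9
Double every second digit counting from the check-digit position (so the 1st, 3rd, 5th, ... of the partial from the right).
  doubled (with −9 where >9): 4 0 6 4 2 3 → sum 19
  kept as-is: 6 3 2 9 0 9 → sum 29
Total = 19 + 29 = 48.
Check digit = (10 − (48 mod 10)) mod 10 = 2.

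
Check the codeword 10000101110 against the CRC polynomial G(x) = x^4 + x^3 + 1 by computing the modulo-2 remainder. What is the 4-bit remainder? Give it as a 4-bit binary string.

1111

Modulo-2 division of 10000101110 by 11001:
  pos 0: 10000 XOR 11001 = 01001
  pos 1: 10011 XOR 11001 = 01010
  pos 2: 10100 XOR 11001 = 01101
  pos 3: 11011 XOR 11001 = 00010
  pos 6: 10110 XOR 11001 = 01111
Remainder = 1111 (nonzero — an error is detected).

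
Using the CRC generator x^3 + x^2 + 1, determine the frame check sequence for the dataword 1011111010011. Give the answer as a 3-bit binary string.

Append 3 zeros: 1011111010011000. Divide by 1101 (XOR where the leading bit is 1):
  pos 0: 1011 XOR 1101 = 0110
  pos 1: 1101 XOR 1101 = 0000
  pos 5: 1101 XOR 1101 = 0000
  pos 11: 1100 XOR 1101 = 0001
Remainder (last 3 bits) = 010. This is the CRC / FCS.

010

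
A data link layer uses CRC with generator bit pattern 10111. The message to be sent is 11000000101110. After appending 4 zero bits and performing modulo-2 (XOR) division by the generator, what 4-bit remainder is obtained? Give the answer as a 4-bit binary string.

1100

Append 4 zeros: 110000001011100000. Divide by 10111 (XOR where the leading bit is 1):
  pos 0: 11000 XOR 10111 = 01111
  pos 1: 11110 XOR 10111 = 01001
  pos 2: 10010 XOR 10111 = 00101
  pos 4: 10101 XOR 10111 = 00010
  pos 7: 10011 XOR 10111 = 00100
  pos 9: 10010 XOR 10111 = 00101
  pos 11: 10100 XOR 10111 = 00011
Remainder (last 4 bits) = 1100. This is the CRC / FCS.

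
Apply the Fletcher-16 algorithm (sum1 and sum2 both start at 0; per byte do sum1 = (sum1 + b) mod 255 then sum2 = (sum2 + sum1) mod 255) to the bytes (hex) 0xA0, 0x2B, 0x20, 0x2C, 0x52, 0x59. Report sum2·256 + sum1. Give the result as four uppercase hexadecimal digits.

Running sums (mod 255):
  after byte 0 (0xA0): sum1=160, sum2=160
  after byte 1 (0x2B): sum1=203, sum2=108
  after byte 2 (0x20): sum1=235, sum2=88
  after byte 3 (0x2C): sum1=24, sum2=112
  after byte 4 (0x52): sum1=106, sum2=218
  after byte 5 (0x59): sum1=195, sum2=158
Checksum = sum2·256 + sum1 = 158·256 + 195 = 40643 = 0x9EC3.

9EC3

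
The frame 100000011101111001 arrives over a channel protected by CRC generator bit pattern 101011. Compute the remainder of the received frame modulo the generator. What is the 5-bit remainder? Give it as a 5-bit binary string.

Modulo-2 division of 100000011101111001 by 101011:
  pos 0: 100000 XOR 101011 = 001011
  pos 2: 101101 XOR 101011 = 000110
  pos 5: 110110 XOR 101011 = 011101
  pos 6: 111011 XOR 101011 = 010000
  pos 7: 100001 XOR 101011 = 001010
  pos 9: 101011 XOR 101011 = 000000
Remainder = 00001 (nonzero — an error is detected).

00001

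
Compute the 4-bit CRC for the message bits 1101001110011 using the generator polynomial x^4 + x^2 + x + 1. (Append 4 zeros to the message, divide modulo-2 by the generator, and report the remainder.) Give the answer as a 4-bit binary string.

1010

Append 4 zeros: 11010011100110000. Divide by 10111 (XOR where the leading bit is 1):
  pos 0: 11010 XOR 10111 = 01101
  pos 1: 11010 XOR 10111 = 01101
  pos 2: 11011 XOR 10111 = 01100
  pos 3: 11001 XOR 10111 = 01110
  pos 4: 11101 XOR 10111 = 01010
  pos 5: 10100 XOR 10111 = 00011
  pos 8: 11011 XOR 10111 = 01100
  pos 9: 11000 XOR 10111 = 01111
  pos 10: 11110 XOR 10111 = 01001
  pos 11: 10010 XOR 10111 = 00101
Remainder (last 4 bits) = 1010. This is the CRC / FCS.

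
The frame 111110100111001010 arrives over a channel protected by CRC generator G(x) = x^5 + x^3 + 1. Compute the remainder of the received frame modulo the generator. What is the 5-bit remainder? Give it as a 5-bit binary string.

Modulo-2 division of 111110100111001010 by 101001:
  pos 0: 111110 XOR 101001 = 010111
  pos 1: 101111 XOR 101001 = 000110
  pos 4: 110001 XOR 101001 = 011000
  pos 5: 110001 XOR 101001 = 011000
  pos 6: 110001 XOR 101001 = 011000
  pos 7: 110000 XOR 101001 = 011001
  pos 8: 110010 XOR 101001 = 011011
  pos 9: 110111 XOR 101001 = 011110
  pos 10: 111100 XOR 101001 = 010101
  pos 11: 101011 XOR 101001 = 000010
Remainder = 00100 (nonzero — an error is detected).

00100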